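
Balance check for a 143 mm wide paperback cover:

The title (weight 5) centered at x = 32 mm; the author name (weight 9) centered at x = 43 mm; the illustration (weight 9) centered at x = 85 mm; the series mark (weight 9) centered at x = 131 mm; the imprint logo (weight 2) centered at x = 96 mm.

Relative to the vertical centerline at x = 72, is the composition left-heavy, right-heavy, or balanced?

right-heavy

Weights sum to 5 + 9 + 9 + 9 + 2 = 34.
x: (5·32 + 9·43 + 9·85 + 9·131 + 2·96) / 34 = 2683 / 34 ≈ 78.91
78.9 lies right of the midline 72, so the layout is right-heavy.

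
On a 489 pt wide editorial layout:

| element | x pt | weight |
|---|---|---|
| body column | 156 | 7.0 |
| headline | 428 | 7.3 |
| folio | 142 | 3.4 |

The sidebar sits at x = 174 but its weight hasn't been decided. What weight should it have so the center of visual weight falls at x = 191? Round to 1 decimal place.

w ≈ 77.6

Existing Σw = 17.7 (7.0 + 7.3 + 3.4); existing moment 7.0·156 + 7.3·428 + 3.4·142 = 4699.2.
Balance at x = 191 requires (4699.2 + w·174) / (17.7 + w) = 191.
So w = (191·17.7 − 4699.2)/(174 − 191) = -1318.5/-17 ≈ 77.56.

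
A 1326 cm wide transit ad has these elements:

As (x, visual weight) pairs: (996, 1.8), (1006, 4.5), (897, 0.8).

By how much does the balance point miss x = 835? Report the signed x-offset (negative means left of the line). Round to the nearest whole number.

≈ 156 cm

Total weight = 1.8 + 4.5 + 0.8 = 7.1.
Σw·x = 1.8·996 + 4.5·1006 + 0.8·897 = 7037.4, so x̄ = 7037.4/7.1 ≈ 991.18.
Against x = 835, that's 991.18 − 835 = 156.18.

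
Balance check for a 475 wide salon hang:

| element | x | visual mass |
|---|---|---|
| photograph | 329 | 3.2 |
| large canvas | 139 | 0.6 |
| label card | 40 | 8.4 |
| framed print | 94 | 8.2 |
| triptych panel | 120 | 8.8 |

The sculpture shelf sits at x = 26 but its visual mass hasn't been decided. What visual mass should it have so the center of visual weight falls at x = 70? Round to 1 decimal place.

Known weights sum to 3.2 + 0.6 + 8.4 + 8.2 + 8.8 = 29.2; their moment is 3.2·329 + 0.6·139 + 8.4·40 + 8.2·94 + 8.8·120 = 3299.0.
Balance at x = 70 requires (3299.0 + w·26) / (29.2 + w) = 70.
Solving: w = (70·29.2 − 3299.0) / (26 − 70) = -1255.0 / -44 ≈ 28.52.

w ≈ 28.5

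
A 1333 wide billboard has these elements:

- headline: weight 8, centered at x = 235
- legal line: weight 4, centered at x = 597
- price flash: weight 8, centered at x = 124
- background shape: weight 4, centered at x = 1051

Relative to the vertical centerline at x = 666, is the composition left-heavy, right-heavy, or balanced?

left-heavy

Weights sum to 8 + 4 + 8 + 4 = 24.
x-moment: 8·235 + 4·597 + 8·124 + 4·1051 = 9464; centroid 9464/24 ≈ 394.33.
Since 394.3 is left of 666, the composition reads left-heavy.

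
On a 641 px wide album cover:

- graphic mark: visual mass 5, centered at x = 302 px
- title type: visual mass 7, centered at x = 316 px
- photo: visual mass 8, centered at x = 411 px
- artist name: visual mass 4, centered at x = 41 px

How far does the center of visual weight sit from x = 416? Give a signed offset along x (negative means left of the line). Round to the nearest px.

≈ -117 px

Weights sum to 5 + 7 + 8 + 4 = 24.
Σw·x = 5·302 + 7·316 + 8·411 + 4·41 = 7174, so x̄ = 7174/24 ≈ 298.92.
Against x = 416, that's 298.92 − 416 = -117.08.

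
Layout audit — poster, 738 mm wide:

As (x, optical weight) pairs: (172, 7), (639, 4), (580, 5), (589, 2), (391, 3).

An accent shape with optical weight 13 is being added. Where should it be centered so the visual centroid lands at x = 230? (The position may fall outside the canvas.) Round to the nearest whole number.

x ≈ -92

New total weight: (7 + 4 + 5 + 2 + 3) + 13 = 34.
Along x: (9011 + 13·x) / 34 = 230 (existing moment 7·172 + 4·639 + 5·580 + 2·589 + 3·391 = 9011) ⇒ x = (7820 − 9011) / 13 ≈ -91.62.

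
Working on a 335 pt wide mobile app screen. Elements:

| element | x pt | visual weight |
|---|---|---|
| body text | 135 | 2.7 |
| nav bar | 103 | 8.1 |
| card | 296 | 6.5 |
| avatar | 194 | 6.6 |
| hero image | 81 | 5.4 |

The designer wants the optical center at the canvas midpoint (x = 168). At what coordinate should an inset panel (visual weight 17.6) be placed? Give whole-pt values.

With the inset panel, Σw becomes 2.7 + 8.1 + 6.5 + 6.6 + 5.4 + 17.6 = 46.9.
x: target moment 46.9×168 = 7879.2; current 2.7·135 + 8.1·103 + 6.5·296 + 6.6·194 + 5.4·81 = 4840.6; the inset panel supplies 3038.6, so x = 3038.6/17.6 ≈ 172.65.

x ≈ 173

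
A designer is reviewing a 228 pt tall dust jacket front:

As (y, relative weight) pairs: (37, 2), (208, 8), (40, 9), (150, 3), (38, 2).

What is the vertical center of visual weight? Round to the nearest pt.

Total weight = 2 + 8 + 9 + 3 + 2 = 24.
Σw·y = 2·37 + 8·208 + 9·40 + 3·150 + 2·38 = 2624, so ȳ = 2624/24 ≈ 109.33.

y ≈ 109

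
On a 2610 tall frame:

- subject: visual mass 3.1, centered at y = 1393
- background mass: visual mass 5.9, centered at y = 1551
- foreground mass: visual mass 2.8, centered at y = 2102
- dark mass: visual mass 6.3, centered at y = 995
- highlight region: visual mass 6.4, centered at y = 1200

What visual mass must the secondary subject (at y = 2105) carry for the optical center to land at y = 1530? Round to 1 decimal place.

w ≈ 7.3

Existing Σw = 24.5 (3.1 + 5.9 + 2.8 + 6.3 + 6.4); existing moment 3.1·1393 + 5.9·1551 + 2.8·2102 + 6.3·995 + 6.4·1200 = 33303.3.
For the centroid to hit 1530: (33303.3 + w·2105) / (24.5 + w) = 1530.
Solving: w = (1530·24.5 − 33303.3) / (2105 − 1530) = 4181.7 / 575 ≈ 7.27.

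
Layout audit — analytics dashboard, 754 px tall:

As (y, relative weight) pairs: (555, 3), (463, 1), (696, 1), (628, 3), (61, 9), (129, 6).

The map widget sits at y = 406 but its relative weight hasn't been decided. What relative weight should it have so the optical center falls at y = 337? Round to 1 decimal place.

Existing Σw = 23 (3 + 1 + 1 + 3 + 9 + 6); existing moment 3·555 + 1·463 + 1·696 + 3·628 + 9·61 + 6·129 = 6031.
Balance at y = 337 requires (6031 + w·406) / (23 + w) = 337.
So w = (337·23 − 6031)/(406 − 337) = 1720/69 ≈ 24.93.

w ≈ 24.9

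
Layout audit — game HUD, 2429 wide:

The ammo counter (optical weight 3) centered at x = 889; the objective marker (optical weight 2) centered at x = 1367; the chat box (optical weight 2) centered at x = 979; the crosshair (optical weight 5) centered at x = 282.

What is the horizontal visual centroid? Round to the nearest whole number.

x ≈ 731

Σw = 3 + 2 + 2 + 5 = 12.
Σw·x = 3·889 + 2·1367 + 2·979 + 5·282 = 8769, so x̄ = 8769/12 ≈ 730.75.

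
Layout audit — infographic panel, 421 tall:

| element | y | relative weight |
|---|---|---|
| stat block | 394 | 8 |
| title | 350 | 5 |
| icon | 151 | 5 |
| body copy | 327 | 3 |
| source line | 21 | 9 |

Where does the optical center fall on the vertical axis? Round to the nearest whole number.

Weights sum to 8 + 5 + 5 + 3 + 9 = 30.
y-moment: 8·394 + 5·350 + 5·151 + 3·327 + 9·21 = 6827; centroid 6827/30 ≈ 227.57.

y ≈ 228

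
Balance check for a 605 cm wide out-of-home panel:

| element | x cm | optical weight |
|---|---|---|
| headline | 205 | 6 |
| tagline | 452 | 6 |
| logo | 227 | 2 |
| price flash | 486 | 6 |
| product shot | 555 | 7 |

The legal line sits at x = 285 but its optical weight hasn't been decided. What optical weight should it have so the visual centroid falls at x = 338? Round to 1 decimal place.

w ≈ 39.1

Known weights sum to 6 + 6 + 2 + 6 + 7 = 27; their moment is 6·205 + 6·452 + 2·227 + 6·486 + 7·555 = 11197.
Balance at x = 338 requires (11197 + w·285) / (27 + w) = 338.
So w = (338·27 − 11197)/(285 − 338) = -2071/-53 ≈ 39.08.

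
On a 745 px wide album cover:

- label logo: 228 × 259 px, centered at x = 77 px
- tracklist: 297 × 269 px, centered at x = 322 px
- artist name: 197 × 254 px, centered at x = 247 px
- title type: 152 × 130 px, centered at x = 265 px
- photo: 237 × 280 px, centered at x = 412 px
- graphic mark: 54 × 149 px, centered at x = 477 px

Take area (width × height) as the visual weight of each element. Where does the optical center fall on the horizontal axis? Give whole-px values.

x ≈ 279

Taking area as weight: label logo 228·259 = 59052, tracklist 297·269 = 79893, artist name 197·254 = 50038, title type 152·130 = 19760, photo 237·280 = 66360, graphic mark 54·149 = 8046. Sum 283149.
x: (59052·77 + 79893·322 + 50038·247 + 19760·265 + 66360·412 + 8046·477) / 283149 = 79046598 / 283149 ≈ 279.17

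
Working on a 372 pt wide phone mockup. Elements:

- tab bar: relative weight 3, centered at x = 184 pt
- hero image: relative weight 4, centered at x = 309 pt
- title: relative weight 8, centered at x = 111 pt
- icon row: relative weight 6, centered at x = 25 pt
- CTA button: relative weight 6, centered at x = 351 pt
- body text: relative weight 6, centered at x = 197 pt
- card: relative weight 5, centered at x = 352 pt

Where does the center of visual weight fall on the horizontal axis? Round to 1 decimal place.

Weights sum to 3 + 4 + 8 + 6 + 6 + 6 + 5 = 38.
x: (3·184 + 4·309 + 8·111 + 6·25 + 6·351 + 6·197 + 5·352) / 38 = 7874 / 38 ≈ 207.21

x ≈ 207.2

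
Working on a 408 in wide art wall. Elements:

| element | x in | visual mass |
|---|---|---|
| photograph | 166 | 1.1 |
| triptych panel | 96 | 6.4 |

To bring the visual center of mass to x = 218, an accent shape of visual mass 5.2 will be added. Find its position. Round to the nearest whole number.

After adding the accent shape, total weight = 1.1 + 6.4 + 5.2 = 12.7.
x: need Σw·x = 12.7·218 = 2768.6. Existing = 1.1·166 + 6.4·96 = 797.0. Remainder 1971.6 / 5.2 ≈ 379.15.

x ≈ 379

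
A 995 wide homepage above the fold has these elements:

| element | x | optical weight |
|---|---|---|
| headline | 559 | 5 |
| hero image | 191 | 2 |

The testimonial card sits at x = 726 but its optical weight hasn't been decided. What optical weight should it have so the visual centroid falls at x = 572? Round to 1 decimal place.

Fixed elements: Σw = 5 + 2 = 7, Σw·x = 5·559 + 2·191 = 3177.
For the centroid to hit 572: (3177 + w·726) / (7 + w) = 572.
Solving: w = (572·7 − 3177) / (726 − 572) = 827 / 154 ≈ 5.37.

w ≈ 5.4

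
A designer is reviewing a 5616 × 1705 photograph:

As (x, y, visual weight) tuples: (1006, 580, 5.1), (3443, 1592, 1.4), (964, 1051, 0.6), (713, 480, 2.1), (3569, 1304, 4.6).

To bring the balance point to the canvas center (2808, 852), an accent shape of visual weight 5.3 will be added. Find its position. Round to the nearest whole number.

(4753, 651)

After adding the accent shape, total weight = 5.1 + 1.4 + 0.6 + 2.1 + 4.6 + 5.3 = 19.1.
x: target moment 19.1×2808 = 53632.8; current 5.1·1006 + 1.4·3443 + 0.6·964 + 2.1·713 + 4.6·3569 = 28443.9; the accent shape supplies 25188.9, so x = 25188.9/5.3 ≈ 4752.62.
y: target moment 19.1×852 = 16273.2; current 5.1·580 + 1.4·1592 + 0.6·1051 + 2.1·480 + 4.6·1304 = 12823.8; the accent shape supplies 3449.4, so y = 3449.4/5.3 ≈ 650.83.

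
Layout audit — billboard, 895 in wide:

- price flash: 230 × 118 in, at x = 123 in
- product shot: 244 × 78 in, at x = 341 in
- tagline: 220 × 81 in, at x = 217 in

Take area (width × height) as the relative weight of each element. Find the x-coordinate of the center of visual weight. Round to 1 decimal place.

x ≈ 214.0

Areas → weights: price flash 230·118 = 27140, product shot 244·78 = 19032, tagline 220·81 = 17820; Σw = 63992.
Σw·x = 27140·123 + 19032·341 + 17820·217 = 13695072, so x̄ = 13695072/63992 ≈ 214.01.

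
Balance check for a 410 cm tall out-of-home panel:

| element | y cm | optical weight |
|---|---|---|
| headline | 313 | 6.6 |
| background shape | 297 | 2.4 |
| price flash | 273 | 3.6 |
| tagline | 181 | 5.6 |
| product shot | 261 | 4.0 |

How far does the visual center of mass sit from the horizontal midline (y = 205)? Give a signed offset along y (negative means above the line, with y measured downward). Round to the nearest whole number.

≈ 57 cm

Σw = 6.6 + 2.4 + 3.6 + 5.6 + 4.0 = 22.2.
Σw·y = 6.6·313 + 2.4·297 + 3.6·273 + 5.6·181 + 4.0·261 = 5819.0, so ȳ = 5819.0/22.2 ≈ 262.12.
Against y = 205, that's 262.12 − 205 = 57.12.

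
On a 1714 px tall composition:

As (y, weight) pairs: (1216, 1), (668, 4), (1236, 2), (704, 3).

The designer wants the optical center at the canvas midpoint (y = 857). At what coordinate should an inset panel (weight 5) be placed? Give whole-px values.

After adding the inset panel, total weight = 1 + 4 + 2 + 3 + 5 = 15.
y: target moment 15×857 = 12855; current 1·1216 + 4·668 + 2·1236 + 3·704 = 8472; the inset panel supplies 4383, so y = 4383/5 ≈ 876.60.

y ≈ 877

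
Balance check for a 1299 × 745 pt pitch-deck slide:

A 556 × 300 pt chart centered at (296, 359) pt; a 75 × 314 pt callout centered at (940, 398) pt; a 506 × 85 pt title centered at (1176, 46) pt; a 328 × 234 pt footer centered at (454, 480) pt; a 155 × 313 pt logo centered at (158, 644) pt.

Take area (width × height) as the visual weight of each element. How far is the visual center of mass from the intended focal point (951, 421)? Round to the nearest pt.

Areas: chart 556·300 = 166800, callout 75·314 = 23550, title 506·85 = 43010, footer 328·234 = 76752, logo 155·313 = 48515. Total weight = 358627.
Σw·x = 166800·296 + 23550·940 + 43010·1176 + 76752·454 + 48515·158 = 164600338, so x̄ = 164600338/358627 ≈ 458.97.
Σw·y = 166800·359 + 23550·398 + 43010·46 + 76752·480 + 48515·644 = 139317180, so ȳ = 139317180/358627 ≈ 388.47.
From (951, 421): dx = -492.03, dy = -32.53, so the distance is √(dx²+dy²) ≈ 493.10.

≈ 493 pt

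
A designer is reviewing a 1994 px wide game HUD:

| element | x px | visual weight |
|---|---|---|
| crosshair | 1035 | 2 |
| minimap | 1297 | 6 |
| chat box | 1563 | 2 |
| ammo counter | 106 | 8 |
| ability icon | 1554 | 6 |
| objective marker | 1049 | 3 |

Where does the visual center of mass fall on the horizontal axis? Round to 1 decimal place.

Σw = 2 + 6 + 2 + 8 + 6 + 3 = 27.
x: moment 26297 / weight 27 ≈ 973.96

x ≈ 974.0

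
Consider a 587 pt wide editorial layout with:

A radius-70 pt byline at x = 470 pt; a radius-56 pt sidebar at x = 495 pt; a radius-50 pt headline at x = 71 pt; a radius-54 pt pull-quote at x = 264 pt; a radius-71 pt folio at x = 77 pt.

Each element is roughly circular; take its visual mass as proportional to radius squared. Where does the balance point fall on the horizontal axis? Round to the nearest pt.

x ≈ 281

r² weights: byline 70² = 4900, sidebar 56² = 3136, headline 50² = 2500, pull-quote 54² = 2916, folio 71² = 5041. Total = 18493.
Σw·x = 4900·470 + 3136·495 + 2500·71 + 2916·264 + 5041·77 = 5190801, so x̄ = 5190801/18493 ≈ 280.69.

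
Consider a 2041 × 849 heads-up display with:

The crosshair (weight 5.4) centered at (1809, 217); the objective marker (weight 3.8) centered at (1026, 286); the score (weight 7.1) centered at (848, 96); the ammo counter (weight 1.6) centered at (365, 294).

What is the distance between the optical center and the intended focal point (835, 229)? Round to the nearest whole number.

Weights sum to 5.4 + 3.8 + 7.1 + 1.6 = 17.9.
Σw·x = 5.4·1809 + 3.8·1026 + 7.1·848 + 1.6·365 = 20272.2, so x̄ = 20272.2/17.9 ≈ 1132.53.
Σw·y = 5.4·217 + 3.8·286 + 7.1·96 + 1.6·294 = 3410.6, so ȳ = 3410.6/17.9 ≈ 190.54.
Offset from (835, 229): Δx ≈ 297.53, Δy ≈ -38.46; distance = √(Δx² + Δy²) ≈ 300.00.

≈ 300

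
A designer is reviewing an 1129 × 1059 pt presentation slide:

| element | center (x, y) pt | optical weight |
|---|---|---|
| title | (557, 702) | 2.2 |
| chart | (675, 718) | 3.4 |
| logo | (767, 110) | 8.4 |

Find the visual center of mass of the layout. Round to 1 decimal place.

Weights sum to 2.2 + 3.4 + 8.4 = 14.0.
Σw·x = 2.2·557 + 3.4·675 + 8.4·767 = 9963.2, so x̄ = 9963.2/14.0 ≈ 711.66.
Σw·y = 2.2·702 + 3.4·718 + 8.4·110 = 4909.6, so ȳ = 4909.6/14.0 ≈ 350.69.

(711.7, 350.7)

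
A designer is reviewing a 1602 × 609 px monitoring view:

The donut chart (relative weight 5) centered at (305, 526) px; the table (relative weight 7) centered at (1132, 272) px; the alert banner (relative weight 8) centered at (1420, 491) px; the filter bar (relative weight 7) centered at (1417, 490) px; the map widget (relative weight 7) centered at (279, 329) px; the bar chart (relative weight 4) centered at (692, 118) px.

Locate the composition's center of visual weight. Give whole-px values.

(933, 386)

Weights sum to 5 + 7 + 8 + 7 + 7 + 4 = 38.
Σw·x = 5·305 + 7·1132 + 8·1420 + 7·1417 + 7·279 + 4·692 = 35449, so x̄ = 35449/38 ≈ 932.87.
Σw·y = 5·526 + 7·272 + 8·491 + 7·490 + 7·329 + 4·118 = 14667, so ȳ = 14667/38 ≈ 385.97.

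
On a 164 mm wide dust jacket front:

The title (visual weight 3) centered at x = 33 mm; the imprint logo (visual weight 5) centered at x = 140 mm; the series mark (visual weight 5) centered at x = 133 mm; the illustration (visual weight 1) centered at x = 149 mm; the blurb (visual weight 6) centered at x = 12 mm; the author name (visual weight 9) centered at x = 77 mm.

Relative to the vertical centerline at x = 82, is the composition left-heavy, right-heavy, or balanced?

balanced

Total weight = 3 + 5 + 5 + 1 + 6 + 9 = 29.
x-moment: 3·33 + 5·140 + 5·133 + 1·149 + 6·12 + 9·77 = 2378; centroid 2378/29 ≈ 82.00.
That equals the midline 82 — balanced.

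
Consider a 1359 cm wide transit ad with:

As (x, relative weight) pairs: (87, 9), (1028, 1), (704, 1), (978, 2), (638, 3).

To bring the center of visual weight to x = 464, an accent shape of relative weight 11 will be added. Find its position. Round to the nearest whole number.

New total weight: (9 + 1 + 1 + 2 + 3) + 11 = 27.
x: target moment 27×464 = 12528; current 9·87 + 1·1028 + 1·704 + 2·978 + 3·638 = 6385; the accent shape supplies 6143, so x = 6143/11 ≈ 558.45.

x ≈ 558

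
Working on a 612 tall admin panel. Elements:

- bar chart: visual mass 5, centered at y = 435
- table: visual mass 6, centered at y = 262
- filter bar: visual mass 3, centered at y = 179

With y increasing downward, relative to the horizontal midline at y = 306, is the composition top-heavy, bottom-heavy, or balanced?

balanced

Σw = 5 + 6 + 3 = 14.
y: (5·435 + 6·262 + 3·179) / 14 = 4284 / 14 ≈ 306.00
306.00 = 306 exactly: balanced.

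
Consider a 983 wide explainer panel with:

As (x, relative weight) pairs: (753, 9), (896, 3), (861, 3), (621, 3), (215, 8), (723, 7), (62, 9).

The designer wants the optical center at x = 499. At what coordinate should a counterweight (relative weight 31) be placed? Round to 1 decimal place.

x ≈ 489.6

After adding the counterweight, total weight = 9 + 3 + 3 + 3 + 8 + 7 + 9 + 31 = 73.
x: need Σw·x = 73·499 = 36427. Existing = 9·753 + 3·896 + 3·861 + 3·621 + 8·215 + 7·723 + 9·62 = 21250. Remainder 15177 / 31 ≈ 489.58.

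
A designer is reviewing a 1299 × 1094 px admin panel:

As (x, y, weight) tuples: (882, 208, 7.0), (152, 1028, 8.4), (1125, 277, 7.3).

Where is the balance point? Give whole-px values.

(690, 534)

Σw = 7.0 + 8.4 + 7.3 = 22.7.
x: (7.0·882 + 8.4·152 + 7.3·1125) / 22.7 = 15663.3 / 22.7 ≈ 690.01
y: (7.0·208 + 8.4·1028 + 7.3·277) / 22.7 = 12113.3 / 22.7 ≈ 533.63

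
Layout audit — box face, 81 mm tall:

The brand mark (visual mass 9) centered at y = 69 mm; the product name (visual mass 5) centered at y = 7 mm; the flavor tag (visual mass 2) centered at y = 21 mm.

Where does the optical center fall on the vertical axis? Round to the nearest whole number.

y ≈ 44

Weights sum to 9 + 5 + 2 = 16.
Σw·y = 9·69 + 5·7 + 2·21 = 698, so ȳ = 698/16 ≈ 43.62.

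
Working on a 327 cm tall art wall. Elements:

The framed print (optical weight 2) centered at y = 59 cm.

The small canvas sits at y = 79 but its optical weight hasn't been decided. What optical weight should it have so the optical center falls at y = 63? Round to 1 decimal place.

w ≈ 0.5

The single fixed element contributes weight 2, moment 2·59 = 118.
For the centroid to hit 63: (118 + w·79) / (2 + w) = 63.
Solving: w = (63·2 − 118) / (79 − 63) = 8 / 16 ≈ 0.50.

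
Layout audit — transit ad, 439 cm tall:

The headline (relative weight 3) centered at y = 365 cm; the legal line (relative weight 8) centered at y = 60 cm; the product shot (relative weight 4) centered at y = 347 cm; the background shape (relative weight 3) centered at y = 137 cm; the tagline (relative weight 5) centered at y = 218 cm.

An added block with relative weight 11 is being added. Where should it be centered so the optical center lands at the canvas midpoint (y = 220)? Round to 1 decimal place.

y ≈ 274.2

New total weight: (3 + 8 + 4 + 3 + 5) + 11 = 34.
Along y: (4464 + 11·y) / 34 = 220 (existing moment 3·365 + 8·60 + 4·347 + 3·137 + 5·218 = 4464) ⇒ y = (7480 − 4464) / 11 ≈ 274.18.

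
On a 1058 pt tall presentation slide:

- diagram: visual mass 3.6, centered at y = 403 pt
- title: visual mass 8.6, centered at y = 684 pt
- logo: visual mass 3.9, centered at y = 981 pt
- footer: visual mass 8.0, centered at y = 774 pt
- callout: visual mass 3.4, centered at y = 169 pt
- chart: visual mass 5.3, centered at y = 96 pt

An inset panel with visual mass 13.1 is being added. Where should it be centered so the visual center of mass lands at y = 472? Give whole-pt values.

With the inset panel, Σw becomes 3.6 + 8.6 + 3.9 + 8.0 + 3.4 + 5.3 + 13.1 = 45.9.
Along y: (18434.5 + 13.1·y) / 45.9 = 472 (existing moment 3.6·403 + 8.6·684 + 3.9·981 + 8.0·774 + 3.4·169 + 5.3·96 = 18434.5) ⇒ y = (21664.8 − 18434.5) / 13.1 ≈ 246.59.

y ≈ 247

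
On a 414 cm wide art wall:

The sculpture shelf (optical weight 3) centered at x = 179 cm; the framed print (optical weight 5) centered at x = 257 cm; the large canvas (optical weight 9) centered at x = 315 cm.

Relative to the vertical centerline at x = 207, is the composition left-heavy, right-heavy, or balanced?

Σw = 3 + 5 + 9 = 17.
Σw·x = 3·179 + 5·257 + 9·315 = 4657, so x̄ = 4657/17 ≈ 273.94.
273.9 lies right of the midline 207, so the layout is right-heavy.

right-heavy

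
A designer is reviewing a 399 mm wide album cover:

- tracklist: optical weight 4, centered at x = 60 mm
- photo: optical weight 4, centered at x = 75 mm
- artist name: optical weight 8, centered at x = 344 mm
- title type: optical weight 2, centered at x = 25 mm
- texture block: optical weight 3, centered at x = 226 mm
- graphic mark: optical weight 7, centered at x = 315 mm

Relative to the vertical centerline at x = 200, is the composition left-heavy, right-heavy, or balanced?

right-heavy

Total weight = 4 + 4 + 8 + 2 + 3 + 7 = 28.
Σw·x = 6225; x̄ = 6225/28 ≈ 222.32.
Since 222.3 is right of 200, the composition reads right-heavy.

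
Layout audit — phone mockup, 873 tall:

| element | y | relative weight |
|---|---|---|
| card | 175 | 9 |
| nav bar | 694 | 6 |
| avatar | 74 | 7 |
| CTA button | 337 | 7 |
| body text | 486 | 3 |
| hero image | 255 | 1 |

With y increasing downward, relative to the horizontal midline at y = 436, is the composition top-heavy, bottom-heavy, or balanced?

Σw = 9 + 6 + 7 + 7 + 3 + 1 = 33.
Σw·y = 9·175 + 6·694 + 7·74 + 7·337 + 3·486 + 1·255 = 10329, so ȳ = 10329/33 ≈ 313.00.
Since 313.0 is above (smaller y than) 436, the composition reads top-heavy.

top-heavy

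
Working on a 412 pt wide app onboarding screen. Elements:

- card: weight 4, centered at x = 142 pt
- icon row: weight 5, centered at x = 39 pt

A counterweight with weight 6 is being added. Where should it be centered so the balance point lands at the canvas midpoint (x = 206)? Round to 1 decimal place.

After adding the counterweight, total weight = 4 + 5 + 6 = 15.
x: target moment 15×206 = 3090; current 4·142 + 5·39 = 763; the counterweight supplies 2327, so x = 2327/6 ≈ 387.83.

x ≈ 387.8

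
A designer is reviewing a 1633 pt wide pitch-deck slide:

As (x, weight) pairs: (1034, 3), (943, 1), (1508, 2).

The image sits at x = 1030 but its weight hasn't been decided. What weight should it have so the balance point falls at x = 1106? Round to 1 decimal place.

w ≈ 5.6

Fixed elements: Σw = 3 + 1 + 2 = 6, Σw·x = 3·1034 + 1·943 + 2·1508 = 7061.
For the centroid to hit 1106: (7061 + w·1030) / (6 + w) = 1106.
Rearranging, w·(1030 − 1106) = 1106·6 − 7061 = -425, so w ≈ -425/-76 = 5.59.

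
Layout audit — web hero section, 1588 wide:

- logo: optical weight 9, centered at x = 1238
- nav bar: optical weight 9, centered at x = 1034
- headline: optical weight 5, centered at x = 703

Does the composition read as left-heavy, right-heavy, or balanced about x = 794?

right-heavy

Weights sum to 9 + 9 + 5 = 23.
x-moment: 9·1238 + 9·1034 + 5·703 = 23963; centroid 23963/23 ≈ 1041.87.
1041.9 vs midline 794 → right-heavy.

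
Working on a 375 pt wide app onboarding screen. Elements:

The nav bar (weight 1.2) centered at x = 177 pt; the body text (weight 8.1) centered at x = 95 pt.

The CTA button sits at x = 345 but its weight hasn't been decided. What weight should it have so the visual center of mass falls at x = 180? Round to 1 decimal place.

Known weights sum to 1.2 + 8.1 = 9.3; their moment is 1.2·177 + 8.1·95 = 981.9.
For the centroid to hit 180: (981.9 + w·345) / (9.3 + w) = 180.
Rearranging, w·(345 − 180) = 180·9.3 − 981.9 = 692.1, so w ≈ 692.1/165 = 4.19.

w ≈ 4.2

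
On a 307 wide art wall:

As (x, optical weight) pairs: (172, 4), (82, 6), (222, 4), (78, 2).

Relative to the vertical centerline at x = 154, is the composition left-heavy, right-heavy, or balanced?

left-heavy

Total weight = 4 + 6 + 4 + 2 = 16.
Σw·x = 4·172 + 6·82 + 4·222 + 2·78 = 2224, so x̄ = 2224/16 ≈ 139.00.
139.0 lies left of the midline 154, so the layout is left-heavy.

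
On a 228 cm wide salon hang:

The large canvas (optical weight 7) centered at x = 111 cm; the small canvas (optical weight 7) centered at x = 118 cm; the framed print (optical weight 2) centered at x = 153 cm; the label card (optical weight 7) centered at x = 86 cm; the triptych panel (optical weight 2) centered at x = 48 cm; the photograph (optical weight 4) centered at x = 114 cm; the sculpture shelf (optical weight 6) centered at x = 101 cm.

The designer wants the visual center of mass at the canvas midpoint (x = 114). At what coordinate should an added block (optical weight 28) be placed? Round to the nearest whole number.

New total weight: (7 + 7 + 2 + 7 + 2 + 4 + 6) + 28 = 63.
x: need Σw·x = 63·114 = 7182. Existing = 7·111 + 7·118 + 2·153 + 7·86 + 2·48 + 4·114 + 6·101 = 3669. Remainder 3513 / 28 ≈ 125.46.

x ≈ 125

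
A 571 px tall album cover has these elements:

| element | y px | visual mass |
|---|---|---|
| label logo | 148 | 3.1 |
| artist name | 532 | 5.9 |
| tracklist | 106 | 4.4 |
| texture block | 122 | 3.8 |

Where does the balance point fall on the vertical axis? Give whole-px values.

Total weight = 3.1 + 5.9 + 4.4 + 3.8 = 17.2.
y: (3.1·148 + 5.9·532 + 4.4·106 + 3.8·122) / 17.2 = 4527.6 / 17.2 ≈ 263.23

y ≈ 263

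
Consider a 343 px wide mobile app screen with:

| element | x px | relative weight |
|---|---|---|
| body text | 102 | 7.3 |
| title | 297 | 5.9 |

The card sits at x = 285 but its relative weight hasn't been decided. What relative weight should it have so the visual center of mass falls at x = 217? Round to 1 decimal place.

w ≈ 5.4

Fixed elements: Σw = 7.3 + 5.9 = 13.2, Σw·x = 7.3·102 + 5.9·297 = 2496.9.
For the centroid to hit 217: (2496.9 + w·285) / (13.2 + w) = 217.
Solving: w = (217·13.2 − 2496.9) / (285 − 217) = 367.5 / 68 ≈ 5.40.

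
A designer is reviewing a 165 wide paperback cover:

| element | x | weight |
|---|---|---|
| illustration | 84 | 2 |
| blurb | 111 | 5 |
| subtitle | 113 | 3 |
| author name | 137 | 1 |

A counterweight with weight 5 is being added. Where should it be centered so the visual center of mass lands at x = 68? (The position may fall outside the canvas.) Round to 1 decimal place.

New total weight: (2 + 5 + 3 + 1) + 5 = 16.
x: need Σw·x = 16·68 = 1088. Existing = 2·84 + 5·111 + 3·113 + 1·137 = 1199. Remainder -111 / 5 ≈ -22.20.

x ≈ -22.2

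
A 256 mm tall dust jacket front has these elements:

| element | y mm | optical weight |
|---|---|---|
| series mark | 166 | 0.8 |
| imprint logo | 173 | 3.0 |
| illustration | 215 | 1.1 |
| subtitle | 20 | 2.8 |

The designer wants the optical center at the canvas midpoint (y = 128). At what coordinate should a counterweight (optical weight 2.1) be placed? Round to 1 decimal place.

y ≈ 147.7

With the counterweight, Σw becomes 0.8 + 3.0 + 1.1 + 2.8 + 2.1 = 9.8.
y: target moment 9.8×128 = 1254.4; current 0.8·166 + 3.0·173 + 1.1·215 + 2.8·20 = 944.3; the counterweight supplies 310.1, so y = 310.1/2.1 ≈ 147.67.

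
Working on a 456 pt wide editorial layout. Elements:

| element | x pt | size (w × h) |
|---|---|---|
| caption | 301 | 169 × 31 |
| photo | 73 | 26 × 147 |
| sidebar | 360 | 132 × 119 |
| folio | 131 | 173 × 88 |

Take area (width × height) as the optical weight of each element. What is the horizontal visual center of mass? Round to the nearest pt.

Taking area as weight: caption 169·31 = 5239, photo 26·147 = 3822, sidebar 132·119 = 15708, folio 173·88 = 15224. Sum 39993.
x-moment: 5239·301 + 3822·73 + 15708·360 + 15224·131 = 9505169; centroid 9505169/39993 ≈ 237.67.

x ≈ 238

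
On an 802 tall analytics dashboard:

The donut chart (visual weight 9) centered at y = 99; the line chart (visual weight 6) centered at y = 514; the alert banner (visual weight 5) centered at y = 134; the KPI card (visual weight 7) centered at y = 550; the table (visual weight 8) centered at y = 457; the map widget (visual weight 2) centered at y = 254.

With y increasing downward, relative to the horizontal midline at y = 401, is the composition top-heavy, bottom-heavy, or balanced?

Σw = 9 + 6 + 5 + 7 + 8 + 2 = 37.
y: (9·99 + 6·514 + 5·134 + 7·550 + 8·457 + 2·254) / 37 = 12659 / 37 ≈ 342.14
Since 342.1 is above (smaller y than) 401, the composition reads top-heavy.

top-heavy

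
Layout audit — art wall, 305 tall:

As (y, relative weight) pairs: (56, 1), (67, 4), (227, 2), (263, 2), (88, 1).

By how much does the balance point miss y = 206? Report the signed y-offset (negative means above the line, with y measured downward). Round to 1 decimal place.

Σw = 1 + 4 + 2 + 2 + 1 = 10.
y: (1·56 + 4·67 + 2·227 + 2·263 + 1·88) / 10 = 1392 / 10 ≈ 139.20
Against y = 206, that's 139.20 − 206 = -66.80.

≈ -66.8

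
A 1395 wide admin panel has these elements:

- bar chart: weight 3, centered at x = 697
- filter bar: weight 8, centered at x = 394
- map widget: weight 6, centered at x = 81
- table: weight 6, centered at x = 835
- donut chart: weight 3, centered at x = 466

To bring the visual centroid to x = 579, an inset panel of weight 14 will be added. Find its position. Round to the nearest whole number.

x ≈ 787

After adding the inset panel, total weight = 3 + 8 + 6 + 6 + 3 + 14 = 40.
Along x: (12137 + 14·x) / 40 = 579 (existing moment 3·697 + 8·394 + 6·81 + 6·835 + 3·466 = 12137) ⇒ x = (23160 − 12137) / 14 ≈ 787.36.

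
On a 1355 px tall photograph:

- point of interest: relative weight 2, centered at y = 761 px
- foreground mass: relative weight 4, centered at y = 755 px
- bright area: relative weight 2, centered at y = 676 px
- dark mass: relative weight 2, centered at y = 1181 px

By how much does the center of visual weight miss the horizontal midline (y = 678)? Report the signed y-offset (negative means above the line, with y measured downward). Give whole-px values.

≈ 148 px

Weights sum to 2 + 4 + 2 + 2 = 10.
y: (2·761 + 4·755 + 2·676 + 2·1181) / 10 = 8256 / 10 ≈ 825.60
Difference: 825.60 − 678 ≈ 147.60.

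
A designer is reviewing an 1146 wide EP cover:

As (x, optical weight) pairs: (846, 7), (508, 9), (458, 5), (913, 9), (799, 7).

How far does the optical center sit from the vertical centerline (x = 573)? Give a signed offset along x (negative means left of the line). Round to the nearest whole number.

≈ 146

Weights sum to 7 + 9 + 5 + 9 + 7 = 37.
x: (7·846 + 9·508 + 5·458 + 9·913 + 7·799) / 37 = 26594 / 37 ≈ 718.76
Offset from x = 573: 718.76 − 573 ≈ 145.76.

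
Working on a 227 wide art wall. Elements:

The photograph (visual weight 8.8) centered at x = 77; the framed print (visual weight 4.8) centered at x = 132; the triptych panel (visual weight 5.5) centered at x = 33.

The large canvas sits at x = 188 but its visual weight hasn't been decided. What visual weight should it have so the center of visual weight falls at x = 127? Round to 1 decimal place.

w ≈ 15.3

Known weights sum to 8.8 + 4.8 + 5.5 = 19.1; their moment is 8.8·77 + 4.8·132 + 5.5·33 = 1492.7.
Set Σw·x/Σw = 127: (1492.7 + 188w) = 127·(19.1 + w).
So w = (127·19.1 − 1492.7)/(188 − 127) = 933.0/61 ≈ 15.30.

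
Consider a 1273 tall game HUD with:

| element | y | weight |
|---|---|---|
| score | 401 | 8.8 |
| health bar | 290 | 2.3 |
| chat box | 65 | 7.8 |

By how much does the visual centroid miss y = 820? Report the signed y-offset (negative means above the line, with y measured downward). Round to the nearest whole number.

≈ -571

Total weight = 8.8 + 2.3 + 7.8 = 18.9.
y: (8.8·401 + 2.3·290 + 7.8·65) / 18.9 = 4702.8 / 18.9 ≈ 248.83
Offset from y = 820: 248.83 − 820 ≈ -571.17.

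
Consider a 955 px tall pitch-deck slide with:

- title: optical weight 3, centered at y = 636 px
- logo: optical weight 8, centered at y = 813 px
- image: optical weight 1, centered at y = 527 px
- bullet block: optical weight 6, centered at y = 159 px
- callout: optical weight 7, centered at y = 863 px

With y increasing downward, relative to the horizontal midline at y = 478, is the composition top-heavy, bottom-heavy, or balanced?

bottom-heavy

Total weight = 3 + 8 + 1 + 6 + 7 = 25.
y: (3·636 + 8·813 + 1·527 + 6·159 + 7·863) / 25 = 15934 / 25 ≈ 637.36
637.4 lies below (larger y than) the midline 478, so the layout is bottom-heavy.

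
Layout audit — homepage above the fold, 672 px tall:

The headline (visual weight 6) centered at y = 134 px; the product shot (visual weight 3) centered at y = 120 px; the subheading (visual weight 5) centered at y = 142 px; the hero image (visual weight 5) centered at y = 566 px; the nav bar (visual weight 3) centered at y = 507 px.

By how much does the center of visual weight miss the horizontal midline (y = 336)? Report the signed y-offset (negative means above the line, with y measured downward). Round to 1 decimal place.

Weights sum to 6 + 3 + 5 + 5 + 3 = 22.
y: (6·134 + 3·120 + 5·142 + 5·566 + 3·507) / 22 = 6225 / 22 ≈ 282.95
Difference: 282.95 − 336 ≈ -53.05.

≈ -53.0 px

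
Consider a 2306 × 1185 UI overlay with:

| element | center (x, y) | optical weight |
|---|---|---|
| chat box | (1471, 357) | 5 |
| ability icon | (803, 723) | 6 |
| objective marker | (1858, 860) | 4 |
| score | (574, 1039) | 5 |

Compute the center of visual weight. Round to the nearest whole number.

Total weight = 5 + 6 + 4 + 5 = 20.
Σw·x = 5·1471 + 6·803 + 4·1858 + 5·574 = 22475, so x̄ = 22475/20 ≈ 1123.75.
Σw·y = 5·357 + 6·723 + 4·860 + 5·1039 = 14758, so ȳ = 14758/20 ≈ 737.90.

(1124, 738)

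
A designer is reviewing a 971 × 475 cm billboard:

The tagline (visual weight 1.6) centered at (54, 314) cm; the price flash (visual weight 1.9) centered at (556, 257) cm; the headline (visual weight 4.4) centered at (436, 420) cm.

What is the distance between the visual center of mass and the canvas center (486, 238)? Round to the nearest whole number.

Total weight = 1.6 + 1.9 + 4.4 = 7.9.
Σw·x = 1.6·54 + 1.9·556 + 4.4·436 = 3061.2, so x̄ = 3061.2/7.9 ≈ 387.49.
Σw·y = 1.6·314 + 1.9·257 + 4.4·420 = 2838.7, so ȳ = 2838.7/7.9 ≈ 359.33.
From (486, 238): dx = -98.51, dy = 121.33, so the distance is √(dx²+dy²) ≈ 156.28.

≈ 156 cm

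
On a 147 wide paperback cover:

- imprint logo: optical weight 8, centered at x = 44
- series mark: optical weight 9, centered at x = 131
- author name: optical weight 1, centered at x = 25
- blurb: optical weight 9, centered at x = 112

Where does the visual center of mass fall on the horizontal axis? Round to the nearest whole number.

x ≈ 95

Weights sum to 8 + 9 + 1 + 9 = 27.
Σw·x = 8·44 + 9·131 + 1·25 + 9·112 = 2564, so x̄ = 2564/27 ≈ 94.96.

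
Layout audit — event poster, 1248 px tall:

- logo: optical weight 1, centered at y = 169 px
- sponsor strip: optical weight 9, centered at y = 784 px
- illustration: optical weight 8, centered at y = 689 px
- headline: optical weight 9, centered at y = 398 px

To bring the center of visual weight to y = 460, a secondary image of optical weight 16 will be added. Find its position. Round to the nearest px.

New total weight: (1 + 9 + 8 + 9) + 16 = 43.
y: target moment 43×460 = 19780; current 1·169 + 9·784 + 8·689 + 9·398 = 16319; the secondary image supplies 3461, so y = 3461/16 ≈ 216.31.

y ≈ 216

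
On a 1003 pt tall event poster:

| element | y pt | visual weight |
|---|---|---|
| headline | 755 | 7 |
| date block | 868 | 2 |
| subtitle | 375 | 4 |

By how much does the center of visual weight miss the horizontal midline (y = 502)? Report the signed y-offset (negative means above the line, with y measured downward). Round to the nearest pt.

≈ 153 pt

Σw = 7 + 2 + 4 = 13.
Σw·y = 7·755 + 2·868 + 4·375 = 8521, so ȳ = 8521/13 ≈ 655.46.
Difference: 655.46 − 502 ≈ 153.46.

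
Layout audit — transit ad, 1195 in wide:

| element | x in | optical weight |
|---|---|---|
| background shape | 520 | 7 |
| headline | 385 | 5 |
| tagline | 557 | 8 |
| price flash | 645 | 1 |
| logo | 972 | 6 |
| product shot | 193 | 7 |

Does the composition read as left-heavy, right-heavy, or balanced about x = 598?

Weights sum to 7 + 5 + 8 + 1 + 6 + 7 = 34.
x-moment: 7·520 + 5·385 + 8·557 + 1·645 + 6·972 + 7·193 = 17849; centroid 17849/34 ≈ 524.97.
525.0 lies left of the midline 598, so the layout is left-heavy.

left-heavy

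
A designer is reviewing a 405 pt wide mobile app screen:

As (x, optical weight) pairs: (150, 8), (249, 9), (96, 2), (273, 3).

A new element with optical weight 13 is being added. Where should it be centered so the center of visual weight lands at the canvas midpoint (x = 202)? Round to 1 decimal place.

x ≈ 201.4

With the new element, Σw becomes 8 + 9 + 2 + 3 + 13 = 35.
Along x: (4452 + 13·x) / 35 = 202 (existing moment 8·150 + 9·249 + 2·96 + 3·273 = 4452) ⇒ x = (7070 − 4452) / 13 ≈ 201.38.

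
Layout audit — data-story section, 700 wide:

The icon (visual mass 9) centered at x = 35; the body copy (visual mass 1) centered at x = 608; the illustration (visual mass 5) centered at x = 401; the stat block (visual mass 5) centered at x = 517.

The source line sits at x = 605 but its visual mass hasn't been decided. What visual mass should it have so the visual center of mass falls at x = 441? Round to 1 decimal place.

Known weights sum to 9 + 1 + 5 + 5 = 20; their moment is 9·35 + 1·608 + 5·401 + 5·517 = 5513.
For the centroid to hit 441: (5513 + w·605) / (20 + w) = 441.
Rearranging, w·(605 − 441) = 441·20 − 5513 = 3307, so w ≈ 3307/164 = 20.16.

w ≈ 20.2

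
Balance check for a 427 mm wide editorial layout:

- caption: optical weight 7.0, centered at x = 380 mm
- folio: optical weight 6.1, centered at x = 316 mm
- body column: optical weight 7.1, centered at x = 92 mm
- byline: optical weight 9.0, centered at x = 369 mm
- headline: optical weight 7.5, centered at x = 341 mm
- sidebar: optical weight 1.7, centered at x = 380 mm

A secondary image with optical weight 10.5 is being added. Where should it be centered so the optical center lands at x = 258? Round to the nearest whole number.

x ≈ 81

New total weight: (7.0 + 6.1 + 7.1 + 9.0 + 7.5 + 1.7) + 10.5 = 48.9.
Along x: (11765.3 + 10.5·x) / 48.9 = 258 (existing moment 7.0·380 + 6.1·316 + 7.1·92 + 9.0·369 + 7.5·341 + 1.7·380 = 11765.3) ⇒ x = (12616.2 − 11765.3) / 10.5 ≈ 81.04.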